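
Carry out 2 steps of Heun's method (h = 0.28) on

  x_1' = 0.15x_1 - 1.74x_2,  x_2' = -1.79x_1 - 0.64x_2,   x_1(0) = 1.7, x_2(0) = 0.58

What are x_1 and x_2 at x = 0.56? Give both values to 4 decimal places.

2.1083, -1.0293

Heun on (x_1,x_2): k1 = f(x_n, state_n); k2 = f(x_n + h, state_n + h·k1); state_{n+1} = state_n + (h/2)·(k1 + k2).
0.000000: (1.700000, 0.580000)
  k1 = (-0.754200, -3.414200)
  predictor → (1.488824, -0.375976)
  k2 = (0.877522, -2.424370)
  → (1.717265, -0.237400)
0.280000: (1.717265, -0.237400)
  k1 = (0.670665, -2.921969)
  predictor → (1.905051, -1.055551)
  k2 = (2.122417, -2.734489)
  → (2.108297, -1.029304)
(x_1(0.56), x_2(0.56)) ≈ (2.1083, -1.0293)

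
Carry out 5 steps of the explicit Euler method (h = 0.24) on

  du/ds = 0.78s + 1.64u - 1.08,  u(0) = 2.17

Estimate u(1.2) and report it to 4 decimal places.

Euler: u_{n+1} = u_n + h·f(s_n, u_n).
s=0.000000, u=2.170000: f=2.478800 → u ← 2.170000 + 0.24·2.478800 = 2.764912
s=0.240000, u=2.764912: f=3.641656 → u ← 2.764912 + 0.24·3.641656 = 3.638909
s=0.480000, u=3.638909: f=5.262211 → u ← 3.638909 + 0.24·5.262211 = 4.901840
s=0.720000, u=4.901840: f=7.520618 → u ← 4.901840 + 0.24·7.520618 = 6.706788
s=0.960000, u=6.706788: f=10.667933 → u ← 6.706788 + 0.24·10.667933 = 9.267092
u(1.2) ≈ 9.2671

9.2671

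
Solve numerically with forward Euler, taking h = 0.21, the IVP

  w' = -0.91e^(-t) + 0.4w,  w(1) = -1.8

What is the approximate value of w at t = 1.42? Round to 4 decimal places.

-2.2483

Euler: w_{n+1} = w_n + h·f(t_n, w_n).
t=1.000000, w=-1.800000: f=-1.054770 → w ← -1.800000 + 0.21·(-1.054770) = -2.021502
t=1.210000, w=-2.021502: f=-1.079960 → w ← -2.021502 + 0.21·(-1.079960) = -2.248293
w(1.42) ≈ -2.2483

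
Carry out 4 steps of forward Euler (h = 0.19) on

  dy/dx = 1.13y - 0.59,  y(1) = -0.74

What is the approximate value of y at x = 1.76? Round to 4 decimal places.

Euler: y_{n+1} = y_n + h·f(x_n, y_n).
x=1.000000, y=-0.740000: f=-1.426200 → y ← -0.740000 + 0.19·(-1.426200) = -1.010978
x=1.190000, y=-1.010978: f=-1.732405 → y ← -1.010978 + 0.19·(-1.732405) = -1.340135
x=1.380000, y=-1.340135: f=-2.104353 → y ← -1.340135 + 0.19·(-2.104353) = -1.739962
x=1.570000, y=-1.739962: f=-2.556157 → y ← -1.739962 + 0.19·(-2.556157) = -2.225632
y(1.76) ≈ -2.2256

-2.2256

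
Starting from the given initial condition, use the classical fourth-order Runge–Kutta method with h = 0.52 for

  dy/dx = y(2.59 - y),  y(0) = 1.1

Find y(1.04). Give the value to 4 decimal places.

2.3654

RK4: k1 = f(x_n, y_n); k2 = f(x_n + h/2, y_n + (h/2)·k1); k3 = f(x_n + h/2, y_n + (h/2)·k2); k4 = f(x_n + h, y_n + h·k3); y_{n+1} = y_n + (h/6)·(k1 + 2k2 + 2k3 + k4).
x=0.000000, y=1.100000:
  k1 = f(0.000000, 1.100000) = 1.639000
  k2 = f(0.260000, 1.526140) = 1.623599
  k3 = f(0.260000, 1.522136) = 1.625434
  k4 = f(0.520000, 1.945226) = 1.254231
  y ← 1.100000 + (0.52/6)·(k1 + 2k2 + 2k3 + k4) = 1.913913
x=0.520000, y=1.913913:
  k1 = f(0.520000, 1.913913) = 1.293972
  k2 = f(0.780000, 2.250345) = 0.764340
  k3 = f(0.780000, 2.112641) = 1.008488
  k4 = f(1.040000, 2.438326) = 0.369830
  y ← 1.913913 + (0.52/6)·(k1 + 2k2 + 2k3 + k4) = 2.365399
y(1.04) ≈ 2.3654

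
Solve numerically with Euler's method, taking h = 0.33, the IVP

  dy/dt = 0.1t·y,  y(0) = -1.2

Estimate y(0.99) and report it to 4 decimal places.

-1.2395

Euler: y_{n+1} = y_n + h·f(t_n, y_n).
t=0.000000, y=-1.200000: f=0.000000 → y ← -1.200000 + 0.33·0.000000 = -1.200000
t=0.330000, y=-1.200000: f=-0.039600 → y ← -1.200000 + 0.33·(-0.039600) = -1.213068
t=0.660000, y=-1.213068: f=-0.080062 → y ← -1.213068 + 0.33·(-0.080062) = -1.239489
y(0.99) ≈ -1.2395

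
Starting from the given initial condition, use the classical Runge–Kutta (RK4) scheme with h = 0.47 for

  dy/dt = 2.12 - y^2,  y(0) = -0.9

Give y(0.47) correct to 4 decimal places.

RK4: k1 = f(t_n, y_n); k2 = f(t_n + h/2, y_n + (h/2)·k1); k3 = f(t_n + h/2, y_n + (h/2)·k2); k4 = f(t_n + h, y_n + h·k3); y_{n+1} = y_n + (h/6)·(k1 + 2k2 + 2k3 + k4).
t=0.000000, y=-0.900000:
  k1 = f(0.000000, -0.900000) = 1.310000
  k2 = f(0.235000, -0.592150) = 1.769358
  k3 = f(0.235000, -0.484201) = 1.885550
  k4 = f(0.470000, -0.013792) = 2.119810
  y ← -0.900000 + (0.47/6)·(k1 + 2k2 + 2k3 + k4) = -0.058729
y(0.47) ≈ -0.0587

-0.0587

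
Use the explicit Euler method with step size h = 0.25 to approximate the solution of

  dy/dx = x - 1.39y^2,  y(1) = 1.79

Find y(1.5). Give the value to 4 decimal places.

Euler: y_{n+1} = y_n + h·f(x_n, y_n).
x=1.000000, y=1.790000: f=-3.453699 → y ← 1.790000 + 0.25·(-3.453699) = 0.926575
x=1.250000, y=0.926575: f=0.056627 → y ← 0.926575 + 0.25·0.056627 = 0.940732
y(1.5) ≈ 0.9407

0.9407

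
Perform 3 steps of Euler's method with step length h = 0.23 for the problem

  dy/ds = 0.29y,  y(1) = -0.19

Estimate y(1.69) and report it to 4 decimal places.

Euler: y_{n+1} = y_n + h·f(s_n, y_n).
s=1.000000, y=-0.190000: f=-0.055100 → y ← -0.190000 + 0.23·(-0.055100) = -0.202673
s=1.230000, y=-0.202673: f=-0.058775 → y ← -0.202673 + 0.23·(-0.058775) = -0.216191
s=1.460000, y=-0.216191: f=-0.062695 → y ← -0.216191 + 0.23·(-0.062695) = -0.230611
y(1.69) ≈ -0.2306

-0.2306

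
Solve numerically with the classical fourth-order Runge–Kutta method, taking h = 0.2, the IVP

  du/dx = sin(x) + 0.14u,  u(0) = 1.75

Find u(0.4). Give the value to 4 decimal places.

1.9312

RK4: k1 = f(x_n, u_n); k2 = f(x_n + h/2, u_n + (h/2)·k1); k3 = f(x_n + h/2, u_n + (h/2)·k2); k4 = f(x_n + h, u_n + h·k3); u_{n+1} = u_n + (h/6)·(k1 + 2k2 + 2k3 + k4).
x=0.000000, u=1.750000:
  k1 = f(0.000000, 1.750000) = 0.245000
  k2 = f(0.100000, 1.774500) = 0.348263
  k3 = f(0.100000, 1.784826) = 0.349709
  k4 = f(0.200000, 1.819942) = 0.453461
  u ← 1.750000 + (0.2/6)·(k1 + 2k2 + 2k3 + k4) = 1.819814
x=0.200000, u=1.819814:
  k1 = f(0.200000, 1.819814) = 0.453443
  k2 = f(0.300000, 1.865158) = 0.556642
  k3 = f(0.300000, 1.875478) = 0.558087
  k4 = f(0.400000, 1.931431) = 0.659819
  u ← 1.819814 + (0.2/6)·(k1 + 2k2 + 2k3 + k4) = 1.931238
u(0.4) ≈ 1.9312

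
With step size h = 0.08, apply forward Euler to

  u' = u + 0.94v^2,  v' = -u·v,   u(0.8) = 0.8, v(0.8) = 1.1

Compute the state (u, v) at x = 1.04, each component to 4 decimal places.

Euler on (u,v): u_{n+1} = u_n + h·u', v_{n+1} = v_n + h·v'.
0.800000: (0.800000, 1.100000); f=(1.937400, -0.880000) → (0.954992, 1.029600)
0.880000: (0.954992, 1.029600); f=(1.951464, -0.983260) → (1.111109, 0.950939)
0.960000: (1.111109, 0.950939); f=(1.961137, -1.056597) → (1.268000, 0.866411)
(u(1.04), v(1.04)) ≈ (1.2680, 0.8664)

1.2680, 0.8664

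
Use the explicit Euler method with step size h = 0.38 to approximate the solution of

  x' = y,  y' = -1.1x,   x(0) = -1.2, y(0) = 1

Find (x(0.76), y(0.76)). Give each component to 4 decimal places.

-0.2494, 1.8444

Euler on (x,y): x_{n+1} = x_n + h·x', y_{n+1} = y_n + h·y'.
0.000000: (-1.200000, 1.000000); f=(1.000000, 1.320000) → (-0.820000, 1.501600)
0.380000: (-0.820000, 1.501600); f=(1.501600, 0.902000) → (-0.249392, 1.844360)
(x(0.76), y(0.76)) ≈ (-0.2494, 1.8444)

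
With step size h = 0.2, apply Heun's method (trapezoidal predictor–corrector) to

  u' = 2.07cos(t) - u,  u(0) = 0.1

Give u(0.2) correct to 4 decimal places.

0.4505

Heun: k1 = f(t_n, u_n); k2 = f(t_n + h, u_n + h·k1); u_{n+1} = u_n + (h/2)·(k1 + k2).
t=0.000000, u=0.100000:
  k1 = f(0.000000, 0.100000) = 1.970000
  k2 = f(0.200000, 0.494000) = 1.534738
  u ← 0.100000 + (0.2/2)·(1.970000 + 1.534738) = 0.450474
u(0.2) ≈ 0.4505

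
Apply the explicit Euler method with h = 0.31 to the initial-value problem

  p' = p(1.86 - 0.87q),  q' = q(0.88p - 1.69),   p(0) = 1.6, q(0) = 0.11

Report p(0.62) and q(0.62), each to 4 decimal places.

3.8352, 0.1156

Euler on (p,q): p_{n+1} = p_n + h·p', q_{n+1} = q_n + h·q'.
0.000000: (1.600000, 0.110000); f=(2.822880, -0.031020) → (2.475093, 0.100384)
0.310000: (2.475093, 0.100384); f=(4.387513, 0.048995) → (3.835222, 0.115572)
(p(0.62), q(0.62)) ≈ (3.8352, 0.1156)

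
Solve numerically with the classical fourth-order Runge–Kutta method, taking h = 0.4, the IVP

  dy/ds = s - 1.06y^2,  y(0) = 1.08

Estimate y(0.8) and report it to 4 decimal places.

RK4: k1 = f(s_n, y_n); k2 = f(s_n + h/2, y_n + (h/2)·k1); k3 = f(s_n + h/2, y_n + (h/2)·k2); k4 = f(s_n + h, y_n + h·k3); y_{n+1} = y_n + (h/6)·(k1 + 2k2 + 2k3 + k4).
s=0.000000, y=1.080000:
  k1 = f(0.000000, 1.080000) = -1.236384
  k2 = f(0.200000, 0.832723) = -0.535034
  k3 = f(0.200000, 0.972993) = -0.803519
  k4 = f(0.400000, 0.758592) = -0.209990
  y ← 1.080000 + (0.4/6)·(k1 + 2k2 + 2k3 + k4) = 0.805101
s=0.400000, y=0.805101:
  k1 = f(0.400000, 0.805101) = -0.287080
  k2 = f(0.600000, 0.747685) = 0.007424
  k3 = f(0.600000, 0.806586) = -0.089616
  k4 = f(0.800000, 0.769255) = 0.172742
  y ← 0.805101 + (0.4/6)·(k1 + 2k2 + 2k3 + k4) = 0.786520
y(0.8) ≈ 0.7865

0.7865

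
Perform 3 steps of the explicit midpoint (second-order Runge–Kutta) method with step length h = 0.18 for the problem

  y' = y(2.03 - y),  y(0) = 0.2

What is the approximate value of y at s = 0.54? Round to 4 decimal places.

0.4972

Midpoint: k1 = f(s_n, y_n); k2 = f(s_n + h/2, y_n + (h/2)·k1); y_{n+1} = y_n + h·k2.
s=0.000000, y=0.200000:
  k1 = f(0.000000, 0.200000) = 0.366000
  k2 = f(0.090000, 0.232940) = 0.418607
  y ← 0.200000 + 0.18·0.418607 = 0.275349
s=0.180000, y=0.275349:
  k1 = f(0.180000, 0.275349) = 0.483142
  k2 = f(0.270000, 0.318832) = 0.545575
  y ← 0.275349 + 0.18·0.545575 = 0.373553
s=0.360000, y=0.373553:
  k1 = f(0.360000, 0.373553) = 0.618771
  k2 = f(0.450000, 0.429242) = 0.687113
  y ← 0.373553 + 0.18·0.687113 = 0.497233
y(0.54) ≈ 0.4972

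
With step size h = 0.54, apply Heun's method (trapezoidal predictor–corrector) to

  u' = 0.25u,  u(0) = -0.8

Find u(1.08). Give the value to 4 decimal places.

-1.0472

Heun: k1 = f(x_n, u_n); k2 = f(x_n + h, u_n + h·k1); u_{n+1} = u_n + (h/2)·(k1 + k2).
x=0.000000, u=-0.800000:
  k1 = f(0.000000, -0.800000) = -0.200000
  k2 = f(0.540000, -0.908000) = -0.227000
  u ← -0.800000 + (0.54/2)·(-0.200000 + (-0.227000)) = -0.915290
x=0.540000, u=-0.915290:
  k1 = f(0.540000, -0.915290) = -0.228823
  k2 = f(1.080000, -1.038854) = -0.259714
  u ← -0.915290 + (0.54/2)·(-0.228823 + (-0.259714)) = -1.047195
u(1.08) ≈ -1.0472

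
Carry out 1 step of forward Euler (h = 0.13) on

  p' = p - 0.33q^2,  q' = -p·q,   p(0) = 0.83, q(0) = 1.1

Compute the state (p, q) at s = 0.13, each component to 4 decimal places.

Euler on (p,q): p_{n+1} = p_n + h·p', q_{n+1} = q_n + h·q'.
0.000000: (0.830000, 1.100000); f=(0.430700, -0.913000) → (0.885991, 0.981310)
(p(0.13), q(0.13)) ≈ (0.8860, 0.9813)

0.8860, 0.9813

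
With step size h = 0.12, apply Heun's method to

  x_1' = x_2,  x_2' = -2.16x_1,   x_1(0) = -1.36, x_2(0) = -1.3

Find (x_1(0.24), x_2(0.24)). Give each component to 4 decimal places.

-1.5829, -0.5254

Heun on (x_1,x_2): k1 = f(s_n, state_n); k2 = f(s_n + h, state_n + h·k1); state_{n+1} = state_n + (h/2)·(k1 + k2).
0.000000: (-1.360000, -1.300000)
  k1 = (-1.300000, 2.937600)
  predictor → (-1.516000, -0.947488)
  k2 = (-0.947488, 3.274560)
  → (-1.494849, -0.927270)
0.120000: (-1.494849, -0.927270)
  k1 = (-0.927270, 3.228874)
  predictor → (-1.606122, -0.539805)
  k2 = (-0.539805, 3.469223)
  → (-1.582874, -0.525385)
(x_1(0.24), x_2(0.24)) ≈ (-1.5829, -0.5254)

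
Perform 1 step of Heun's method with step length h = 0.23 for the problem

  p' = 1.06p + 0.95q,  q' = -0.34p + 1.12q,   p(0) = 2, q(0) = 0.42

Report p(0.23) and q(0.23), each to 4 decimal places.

2.6447, 0.3429

Heun on (p,q): k1 = f(s_n, state_n); k2 = f(s_n + h, state_n + h·k1); state_{n+1} = state_n + (h/2)·(k1 + k2).
0.000000: (2.000000, 0.420000)
  k1 = (2.519000, -0.209600)
  predictor → (2.579370, 0.371792)
  k2 = (3.087335, -0.460579)
  → (2.644728, 0.342929)
(p(0.23), q(0.23)) ≈ (2.6447, 0.3429)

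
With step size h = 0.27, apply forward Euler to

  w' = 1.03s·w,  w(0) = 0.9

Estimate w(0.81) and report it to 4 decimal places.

1.1129

Euler: w_{n+1} = w_n + h·f(s_n, w_n).
s=0.000000, w=0.900000: f=0.000000 → w ← 0.900000 + 0.27·0.000000 = 0.900000
s=0.270000, w=0.900000: f=0.250290 → w ← 0.900000 + 0.27·0.250290 = 0.967578
s=0.540000, w=0.967578: f=0.538167 → w ← 0.967578 + 0.27·0.538167 = 1.112883
w(0.81) ≈ 1.1129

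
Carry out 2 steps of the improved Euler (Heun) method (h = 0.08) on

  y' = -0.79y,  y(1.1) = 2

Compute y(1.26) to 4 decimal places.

Heun: k1 = f(x_n, y_n); k2 = f(x_n + h, y_n + h·k1); y_{n+1} = y_n + (h/2)·(k1 + k2).
x=1.100000, y=2.000000:
  k1 = f(1.100000, 2.000000) = -1.580000
  k2 = f(1.180000, 1.873600) = -1.480144
  y ← 2.000000 + (0.08/2)·(-1.580000 + (-1.480144)) = 1.877594
x=1.180000, y=1.877594:
  k1 = f(1.180000, 1.877594) = -1.483299
  k2 = f(1.260000, 1.758930) = -1.389555
  y ← 1.877594 + (0.08/2)·(-1.483299 + (-1.389555)) = 1.762680
y(1.26) ≈ 1.7627

1.7627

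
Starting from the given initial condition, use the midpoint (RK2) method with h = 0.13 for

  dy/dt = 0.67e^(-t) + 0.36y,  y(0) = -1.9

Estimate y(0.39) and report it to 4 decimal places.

Midpoint: k1 = f(t_n, y_n); k2 = f(t_n + h/2, y_n + (h/2)·k1); y_{n+1} = y_n + h·k2.
t=0.000000, y=-1.900000:
  k1 = f(0.000000, -1.900000) = -0.014000
  k2 = f(0.065000, -1.900910) = -0.056492
  y ← -1.900000 + 0.13·(-0.056492) = -1.907344
t=0.130000, y=-1.907344:
  k1 = f(0.130000, -1.907344) = -0.098320
  k2 = f(0.195000, -1.913735) = -0.137645
  y ← -1.907344 + 0.13·(-0.137645) = -1.925238
t=0.260000, y=-1.925238:
  k1 = f(0.260000, -1.925238) = -0.176481
  k2 = f(0.325000, -1.936709) = -0.213122
  y ← -1.925238 + 0.13·(-0.213122) = -1.952944
y(0.39) ≈ -1.9529

-1.9529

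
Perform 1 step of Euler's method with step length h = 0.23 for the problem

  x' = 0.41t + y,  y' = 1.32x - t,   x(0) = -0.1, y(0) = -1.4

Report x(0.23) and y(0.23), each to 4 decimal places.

Euler on (x,y): x_{n+1} = x_n + h·x', y_{n+1} = y_n + h·y'.
0.000000: (-0.100000, -1.400000); f=(-1.400000, -0.132000) → (-0.422000, -1.430360)
(x(0.23), y(0.23)) ≈ (-0.4220, -1.4304)

-0.4220, -1.4304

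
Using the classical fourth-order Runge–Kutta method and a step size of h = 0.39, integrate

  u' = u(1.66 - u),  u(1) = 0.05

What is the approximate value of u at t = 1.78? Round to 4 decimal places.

0.1689

RK4: k1 = f(t_n, u_n); k2 = f(t_n + h/2, u_n + (h/2)·k1); k3 = f(t_n + h/2, u_n + (h/2)·k2); k4 = f(t_n + h, u_n + h·k3); u_{n+1} = u_n + (h/6)·(k1 + 2k2 + 2k3 + k4).
t=1.000000, u=0.050000:
  k1 = f(1.000000, 0.050000) = 0.080500
  k2 = f(1.195000, 0.065698) = 0.104742
  k3 = f(1.195000, 0.070425) = 0.111945
  k4 = f(1.390000, 0.093659) = 0.146701
  u ← 0.050000 + (0.39/6)·(k1 + 2k2 + 2k3 + k4) = 0.092937
t=1.390000, u=0.092937:
  k1 = f(1.390000, 0.092937) = 0.145639
  k2 = f(1.585000, 0.121337) = 0.186697
  k3 = f(1.585000, 0.129343) = 0.197980
  k4 = f(1.780000, 0.170150) = 0.253498
  u ← 0.092937 + (0.39/6)·(k1 + 2k2 + 2k3 + k4) = 0.168889
u(1.78) ≈ 0.1689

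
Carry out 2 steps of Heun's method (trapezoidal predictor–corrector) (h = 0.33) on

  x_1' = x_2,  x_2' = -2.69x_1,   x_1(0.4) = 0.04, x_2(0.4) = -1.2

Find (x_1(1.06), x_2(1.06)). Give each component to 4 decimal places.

Heun on (x_1,x_2): k1 = f(s_n, state_n); k2 = f(s_n + h, state_n + h·k1); state_{n+1} = state_n + (h/2)·(k1 + k2).
0.400000: (0.040000, -1.200000)
  k1 = (-1.200000, -0.107600)
  predictor → (-0.356000, -1.235508)
  k2 = (-1.235508, 0.957640)
  → (-0.361859, -1.059743)
0.730000: (-0.361859, -1.059743)
  k1 = (-1.059743, 0.973400)
  predictor → (-0.711574, -0.738521)
  k2 = (-0.738521, 1.914134)
  → (-0.658572, -0.583300)
(x_1(1.06), x_2(1.06)) ≈ (-0.6586, -0.5833)

-0.6586, -0.5833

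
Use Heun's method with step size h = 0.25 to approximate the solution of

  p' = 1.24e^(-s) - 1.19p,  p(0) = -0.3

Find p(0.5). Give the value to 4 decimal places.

Heun: k1 = f(s_n, p_n); k2 = f(s_n + h, p_n + h·k1); p_{n+1} = p_n + (h/2)·(k1 + k2).
s=0.000000, p=-0.300000:
  k1 = f(0.000000, -0.300000) = 1.597000
  k2 = f(0.250000, 0.099250) = 0.847605
  p ← -0.300000 + (0.25/2)·(1.597000 + 0.847605) = 0.005576
s=0.250000, p=0.005576:
  k1 = f(0.250000, 0.005576) = 0.959078
  k2 = f(0.500000, 0.245345) = 0.460137
  p ← 0.005576 + (0.25/2)·(0.959078 + 0.460137) = 0.182978
p(0.5) ≈ 0.1830

0.1830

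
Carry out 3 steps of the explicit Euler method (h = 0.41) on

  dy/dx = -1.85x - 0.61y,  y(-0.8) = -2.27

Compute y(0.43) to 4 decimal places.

-0.4094

Euler: y_{n+1} = y_n + h·f(x_n, y_n).
x=-0.800000, y=-2.270000: f=2.864700 → y ← -2.270000 + 0.41·2.864700 = -1.095473
x=-0.390000, y=-1.095473: f=1.389739 → y ← -1.095473 + 0.41·1.389739 = -0.525680
x=0.020000, y=-0.525680: f=0.283665 → y ← -0.525680 + 0.41·0.283665 = -0.409378
y(0.43) ≈ -0.4094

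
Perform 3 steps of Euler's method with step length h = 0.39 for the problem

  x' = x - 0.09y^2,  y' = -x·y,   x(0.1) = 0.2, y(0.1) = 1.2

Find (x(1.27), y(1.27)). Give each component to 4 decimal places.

Euler on (x,y): x_{n+1} = x_n + h·x', y_{n+1} = y_n + h·y'.
0.100000: (0.200000, 1.200000); f=(0.070400, -0.240000) → (0.227456, 1.106400)
0.490000: (0.227456, 1.106400); f=(0.117285, -0.251657) → (0.273197, 1.008254)
0.880000: (0.273197, 1.008254); f=(0.181705, -0.275452) → (0.344062, 0.900827)
(x(1.27), y(1.27)) ≈ (0.3441, 0.9008)

0.3441, 0.9008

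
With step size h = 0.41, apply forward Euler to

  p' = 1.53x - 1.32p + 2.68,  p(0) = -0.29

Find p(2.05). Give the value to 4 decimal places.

Euler: p_{n+1} = p_n + h·f(x_n, p_n).
x=0.000000, p=-0.290000: f=3.062800 → p ← -0.290000 + 0.41·3.062800 = 0.965748
x=0.410000, p=0.965748: f=2.032513 → p ← 0.965748 + 0.41·2.032513 = 1.799078
x=0.820000, p=1.799078: f=1.559817 → p ← 1.799078 + 0.41·1.559817 = 2.438603
x=1.230000, p=2.438603: f=1.342944 → p ← 2.438603 + 0.41·1.342944 = 2.989210
x=1.640000, p=2.989210: f=1.243443 → p ← 2.989210 + 0.41·1.243443 = 3.499022
p(2.05) ≈ 3.4990

3.4990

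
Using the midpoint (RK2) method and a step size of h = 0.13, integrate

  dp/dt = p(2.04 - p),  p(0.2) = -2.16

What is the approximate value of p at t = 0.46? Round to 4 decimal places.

Midpoint: k1 = f(t_n, p_n); k2 = f(t_n + h/2, p_n + (h/2)·k1); p_{n+1} = p_n + h·k2.
t=0.200000, p=-2.160000:
  k1 = f(0.200000, -2.160000) = -9.072000
  k2 = f(0.265000, -2.749680) = -13.170087
  p ← -2.160000 + 0.13·(-13.170087) = -3.872111
t=0.330000, p=-3.872111:
  k1 = f(0.330000, -3.872111) = -22.892353
  k2 = f(0.395000, -5.360114) = -39.665459
  p ← -3.872111 + 0.13·(-39.665459) = -9.028621
p(0.46) ≈ -9.0286

-9.0286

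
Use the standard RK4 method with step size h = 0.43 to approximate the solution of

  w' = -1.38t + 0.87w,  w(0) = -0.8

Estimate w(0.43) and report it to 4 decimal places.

-1.3079

RK4: k1 = f(t_n, w_n); k2 = f(t_n + h/2, w_n + (h/2)·k1); k3 = f(t_n + h/2, w_n + (h/2)·k2); k4 = f(t_n + h, w_n + h·k3); w_{n+1} = w_n + (h/6)·(k1 + 2k2 + 2k3 + k4).
t=0.000000, w=-0.800000:
  k1 = f(0.000000, -0.800000) = -0.696000
  k2 = f(0.215000, -0.949640) = -1.122887
  k3 = f(0.215000, -1.041421) = -1.202736
  k4 = f(0.430000, -1.317176) = -1.739344
  w ← -0.800000 + (0.43/6)·(k1 + 2k2 + 2k3 + k4) = -1.307872
w(0.43) ≈ -1.3079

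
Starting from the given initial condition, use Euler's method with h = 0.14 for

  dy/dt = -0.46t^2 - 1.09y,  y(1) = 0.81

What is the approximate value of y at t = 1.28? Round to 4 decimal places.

Euler: y_{n+1} = y_n + h·f(t_n, y_n).
t=1.000000, y=0.810000: f=-1.342900 → y ← 0.810000 + 0.14·(-1.342900) = 0.621994
t=1.140000, y=0.621994: f=-1.275789 → y ← 0.621994 + 0.14·(-1.275789) = 0.443383
y(1.28) ≈ 0.4434

0.4434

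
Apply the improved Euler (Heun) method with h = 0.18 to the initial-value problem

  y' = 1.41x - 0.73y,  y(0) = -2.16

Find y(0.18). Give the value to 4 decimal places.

Heun: k1 = f(x_n, y_n); k2 = f(x_n + h, y_n + h·k1); y_{n+1} = y_n + (h/2)·(k1 + k2).
x=0.000000, y=-2.160000:
  k1 = f(0.000000, -2.160000) = 1.576800
  k2 = f(0.180000, -1.876176) = 1.623408
  y ← -2.160000 + (0.18/2)·(1.576800 + 1.623408) = -1.871981
y(0.18) ≈ -1.8720

-1.8720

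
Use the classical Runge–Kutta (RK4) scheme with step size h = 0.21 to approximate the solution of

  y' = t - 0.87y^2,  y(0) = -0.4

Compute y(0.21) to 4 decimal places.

-0.4083

RK4: k1 = f(t_n, y_n); k2 = f(t_n + h/2, y_n + (h/2)·k1); k3 = f(t_n + h/2, y_n + (h/2)·k2); k4 = f(t_n + h, y_n + h·k3); y_{n+1} = y_n + (h/6)·(k1 + 2k2 + 2k3 + k4).
t=0.000000, y=-0.400000:
  k1 = f(0.000000, -0.400000) = -0.139200
  k2 = f(0.105000, -0.414616) = -0.044559
  k3 = f(0.105000, -0.404679) = -0.037475
  k4 = f(0.210000, -0.407870) = 0.065269
  y ← -0.400000 + (0.21/6)·(k1 + 2k2 + 2k3 + k4) = -0.408330
y(0.21) ≈ -0.4083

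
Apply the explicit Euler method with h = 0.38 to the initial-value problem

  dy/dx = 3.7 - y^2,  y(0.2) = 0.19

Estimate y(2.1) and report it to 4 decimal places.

1.9117

Euler: y_{n+1} = y_n + h·f(x_n, y_n).
x=0.200000, y=0.190000: f=3.663900 → y ← 0.190000 + 0.38·3.663900 = 1.582282
x=0.580000, y=1.582282: f=1.196384 → y ← 1.582282 + 0.38·1.196384 = 2.036908
x=0.960000, y=2.036908: f=-0.448993 → y ← 2.036908 + 0.38·(-0.448993) = 1.866290
x=1.340000, y=1.866290: f=0.216960 → y ← 1.866290 + 0.38·0.216960 = 1.948735
x=1.720000, y=1.948735: f=-0.097569 → y ← 1.948735 + 0.38·(-0.097569) = 1.911659
y(2.1) ≈ 1.9117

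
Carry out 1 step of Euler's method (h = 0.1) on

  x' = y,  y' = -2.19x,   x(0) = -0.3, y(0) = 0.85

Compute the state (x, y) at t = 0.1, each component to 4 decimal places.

Euler on (x,y): x_{n+1} = x_n + h·x', y_{n+1} = y_n + h·y'.
0.000000: (-0.300000, 0.850000); f=(0.850000, 0.657000) → (-0.215000, 0.915700)
(x(0.1), y(0.1)) ≈ (-0.2150, 0.9157)

-0.2150, 0.9157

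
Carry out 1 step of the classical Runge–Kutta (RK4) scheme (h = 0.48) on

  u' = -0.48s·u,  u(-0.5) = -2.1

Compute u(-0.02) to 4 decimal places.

RK4: k1 = f(s_n, u_n); k2 = f(s_n + h/2, u_n + (h/2)·k1); k3 = f(s_n + h/2, u_n + (h/2)·k2); k4 = f(s_n + h, u_n + h·k3); u_{n+1} = u_n + (h/6)·(k1 + 2k2 + 2k3 + k4).
s=-0.500000, u=-2.100000:
  k1 = f(-0.500000, -2.100000) = -0.504000
  k2 = f(-0.260000, -2.220960) = -0.277176
  k3 = f(-0.260000, -2.166522) = -0.270382
  k4 = f(-0.020000, -2.229783) = -0.021406
  u ← -2.100000 + (0.48/6)·(k1 + 2k2 + 2k3 + k4) = -2.229642
u(-0.02) ≈ -2.2296

-2.2296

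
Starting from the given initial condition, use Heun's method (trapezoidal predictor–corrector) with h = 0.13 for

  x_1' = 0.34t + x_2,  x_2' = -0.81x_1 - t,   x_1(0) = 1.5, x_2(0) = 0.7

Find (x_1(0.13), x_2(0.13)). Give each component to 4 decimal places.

Heun on (x_1,x_2): k1 = f(t_n, state_n); k2 = f(t_n + h, state_n + h·k1); state_{n+1} = state_n + (h/2)·(k1 + k2).
0.000000: (1.500000, 0.700000)
  k1 = (0.700000, -1.215000)
  predictor → (1.591000, 0.542050)
  k2 = (0.586250, -1.418710)
  → (1.583606, 0.528809)
(x_1(0.13), x_2(0.13)) ≈ (1.5836, 0.5288)

1.5836, 0.5288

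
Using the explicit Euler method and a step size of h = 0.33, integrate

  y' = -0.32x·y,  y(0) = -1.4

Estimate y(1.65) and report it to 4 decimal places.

Euler: y_{n+1} = y_n + h·f(x_n, y_n).
x=0.000000, y=-1.400000: f=0.000000 → y ← -1.400000 + 0.33·0.000000 = -1.400000
x=0.330000, y=-1.400000: f=0.147840 → y ← -1.400000 + 0.33·0.147840 = -1.351213
x=0.660000, y=-1.351213: f=0.285376 → y ← -1.351213 + 0.33·0.285376 = -1.257039
x=0.990000, y=-1.257039: f=0.398230 → y ← -1.257039 + 0.33·0.398230 = -1.125623
x=1.320000, y=-1.125623: f=0.475463 → y ← -1.125623 + 0.33·0.475463 = -0.968720
y(1.65) ≈ -0.9687

-0.9687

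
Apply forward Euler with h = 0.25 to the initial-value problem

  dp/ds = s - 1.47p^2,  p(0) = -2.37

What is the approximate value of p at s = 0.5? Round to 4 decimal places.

Euler: p_{n+1} = p_n + h·f(s_n, p_n).
s=0.000000, p=-2.370000: f=-8.256843 → p ← -2.370000 + 0.25·(-8.256843) = -4.434211
s=0.250000, p=-4.434211: f=-28.653471 → p ← -4.434211 + 0.25·(-28.653471) = -11.597578
p(0.5) ≈ -11.5976

-11.5976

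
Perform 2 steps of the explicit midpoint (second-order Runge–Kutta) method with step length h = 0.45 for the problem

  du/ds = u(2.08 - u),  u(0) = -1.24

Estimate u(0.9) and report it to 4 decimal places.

-112.2801

Midpoint: k1 = f(s_n, u_n); k2 = f(s_n + h/2, u_n + (h/2)·k1); u_{n+1} = u_n + h·k2.
s=0.000000, u=-1.240000:
  k1 = f(0.000000, -1.240000) = -4.116800
  k2 = f(0.225000, -2.166280) = -9.198631
  u ← -1.240000 + 0.45·(-9.198631) = -5.379384
s=0.450000, u=-5.379384:
  k1 = f(0.450000, -5.379384) = -40.126893
  k2 = f(0.675000, -14.407935) = -237.557097
  u ← -5.379384 + 0.45·(-237.557097) = -112.280078
u(0.9) ≈ -112.2801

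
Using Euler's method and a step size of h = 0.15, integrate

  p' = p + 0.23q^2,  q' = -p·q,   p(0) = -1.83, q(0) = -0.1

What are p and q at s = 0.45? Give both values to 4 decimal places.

-2.7811, -0.2285

Euler on (p,q): p_{n+1} = p_n + h·p', q_{n+1} = q_n + h·q'.
0.000000: (-1.830000, -0.100000); f=(-1.827700, -0.183000) → (-2.104155, -0.127450)
0.150000: (-2.104155, -0.127450); f=(-2.100419, -0.268175) → (-2.419218, -0.167676)
0.300000: (-2.419218, -0.167676); f=(-2.412751, -0.405645) → (-2.781131, -0.228523)
(p(0.45), q(0.45)) ≈ (-2.7811, -0.2285)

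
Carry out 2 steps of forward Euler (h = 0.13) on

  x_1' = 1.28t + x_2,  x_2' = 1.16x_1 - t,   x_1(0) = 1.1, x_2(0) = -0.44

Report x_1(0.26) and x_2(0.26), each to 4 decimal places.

1.0288, -0.1338

Euler on (x_1,x_2): x_1_{n+1} = x_1_n + h·x_1', x_2_{n+1} = x_2_n + h·x_2'.
0.000000: (1.100000, -0.440000); f=(-0.440000, 1.276000) → (1.042800, -0.274120)
0.130000: (1.042800, -0.274120); f=(-0.107720, 1.079648) → (1.028796, -0.133766)
(x_1(0.26), x_2(0.26)) ≈ (1.0288, -0.1338)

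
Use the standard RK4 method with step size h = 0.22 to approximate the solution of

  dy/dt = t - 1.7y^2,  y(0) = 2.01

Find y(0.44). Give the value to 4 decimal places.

RK4: k1 = f(t_n, y_n); k2 = f(t_n + h/2, y_n + (h/2)·k1); k3 = f(t_n + h/2, y_n + (h/2)·k2); k4 = f(t_n + h, y_n + h·k3); y_{n+1} = y_n + (h/6)·(k1 + 2k2 + 2k3 + k4).
t=0.000000, y=2.010000:
  k1 = f(0.000000, 2.010000) = -6.868170
  k2 = f(0.110000, 1.254501) = -2.565415
  k3 = f(0.110000, 1.727804) = -4.965023
  k4 = f(0.220000, 0.917695) = -1.211679
  y ← 2.010000 + (0.22/6)·(k1 + 2k2 + 2k3 + k4) = 1.161507
t=0.220000, y=1.161507:
  k1 = f(0.220000, 1.161507) = -2.073466
  k2 = f(0.330000, 0.933425) = -1.151181
  k3 = f(0.330000, 1.034877) = -1.490649
  k4 = f(0.440000, 0.833564) = -0.741209
  y ← 1.161507 + (0.22/6)·(k1 + 2k2 + 2k3 + k4) = 0.864568
y(0.44) ≈ 0.8646

0.8646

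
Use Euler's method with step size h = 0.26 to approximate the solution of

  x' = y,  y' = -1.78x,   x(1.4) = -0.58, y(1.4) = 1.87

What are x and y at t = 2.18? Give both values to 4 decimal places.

1.0295, 1.9679

Euler on (x,y): x_{n+1} = x_n + h·x', y_{n+1} = y_n + h·y'.
1.400000: (-0.580000, 1.870000); f=(1.870000, 1.032400) → (-0.093800, 2.138424)
1.660000: (-0.093800, 2.138424); f=(2.138424, 0.166964) → (0.462190, 2.181835)
1.920000: (0.462190, 2.181835); f=(2.181835, -0.822699) → (1.029467, 1.967933)
(x(2.18), y(2.18)) ≈ (1.0295, 1.9679)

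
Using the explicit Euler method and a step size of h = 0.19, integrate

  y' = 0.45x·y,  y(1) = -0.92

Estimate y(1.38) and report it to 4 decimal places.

-1.1003

Euler: y_{n+1} = y_n + h·f(x_n, y_n).
x=1.000000, y=-0.920000: f=-0.414000 → y ← -0.920000 + 0.19·(-0.414000) = -0.998660
x=1.190000, y=-0.998660: f=-0.534782 → y ← -0.998660 + 0.19·(-0.534782) = -1.100269
y(1.38) ≈ -1.1003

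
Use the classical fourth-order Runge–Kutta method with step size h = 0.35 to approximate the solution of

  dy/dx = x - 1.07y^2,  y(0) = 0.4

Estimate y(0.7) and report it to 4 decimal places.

0.5112

RK4: k1 = f(x_n, y_n); k2 = f(x_n + h/2, y_n + (h/2)·k1); k3 = f(x_n + h/2, y_n + (h/2)·k2); k4 = f(x_n + h, y_n + h·k3); y_{n+1} = y_n + (h/6)·(k1 + 2k2 + 2k3 + k4).
x=0.000000, y=0.400000:
  k1 = f(0.000000, 0.400000) = -0.171200
  k2 = f(0.175000, 0.370040) = 0.028485
  k3 = f(0.175000, 0.404985) = -0.000494
  k4 = f(0.350000, 0.399827) = 0.178948
  y ← 0.400000 + (0.35/6)·(k1 + 2k2 + 2k3 + k4) = 0.403718
x=0.350000, y=0.403718:
  k1 = f(0.350000, 0.403718) = 0.175603
  k2 = f(0.525000, 0.434448) = 0.323043
  k3 = f(0.525000, 0.460250) = 0.298342
  k4 = f(0.700000, 0.508137) = 0.423722
  y ← 0.403718 + (0.35/6)·(k1 + 2k2 + 2k3 + k4) = 0.511173
y(0.7) ≈ 0.5112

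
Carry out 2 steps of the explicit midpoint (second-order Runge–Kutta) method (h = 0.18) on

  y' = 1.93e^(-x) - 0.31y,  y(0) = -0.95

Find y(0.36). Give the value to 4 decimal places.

-0.3015

Midpoint: k1 = f(x_n, y_n); k2 = f(x_n + h/2, y_n + (h/2)·k1); y_{n+1} = y_n + h·k2.
x=0.000000, y=-0.950000:
  k1 = f(0.000000, -0.950000) = 2.224500
  k2 = f(0.090000, -0.749795) = 1.996324
  y ← -0.950000 + 0.18·1.996324 = -0.590662
x=0.180000, y=-0.590662:
  k1 = f(0.180000, -0.590662) = 1.795177
  k2 = f(0.270000, -0.429096) = 1.606342
  y ← -0.590662 + 0.18·1.606342 = -0.301520
y(0.36) ≈ -0.3015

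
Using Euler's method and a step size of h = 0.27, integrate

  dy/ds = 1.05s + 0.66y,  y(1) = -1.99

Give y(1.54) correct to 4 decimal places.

Euler: y_{n+1} = y_n + h·f(s_n, y_n).
s=1.000000, y=-1.990000: f=-0.263400 → y ← -1.990000 + 0.27·(-0.263400) = -2.061118
s=1.270000, y=-2.061118: f=-0.026838 → y ← -2.061118 + 0.27·(-0.026838) = -2.068364
y(1.54) ≈ -2.0684

-2.0684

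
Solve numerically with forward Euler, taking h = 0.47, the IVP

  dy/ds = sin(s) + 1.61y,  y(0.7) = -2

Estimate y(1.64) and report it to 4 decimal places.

-5.2073

Euler: y_{n+1} = y_n + h·f(s_n, y_n).
s=0.700000, y=-2.000000: f=-2.575782 → y ← -2.000000 + 0.47·(-2.575782) = -3.210618
s=1.170000, y=-3.210618: f=-4.248344 → y ← -3.210618 + 0.47·(-4.248344) = -5.207339
y(1.64) ≈ -5.2073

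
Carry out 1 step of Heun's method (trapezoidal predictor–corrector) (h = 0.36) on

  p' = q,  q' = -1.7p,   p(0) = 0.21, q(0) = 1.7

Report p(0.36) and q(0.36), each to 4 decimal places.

Heun on (p,q): k1 = f(t_n, state_n); k2 = f(t_n + h, state_n + h·k1); state_{n+1} = state_n + (h/2)·(k1 + k2).
0.000000: (0.210000, 1.700000)
  k1 = (1.700000, -0.357000)
  predictor → (0.822000, 1.571480)
  k2 = (1.571480, -1.397400)
  → (0.798866, 1.384208)
(p(0.36), q(0.36)) ≈ (0.7989, 1.3842)

0.7989, 1.3842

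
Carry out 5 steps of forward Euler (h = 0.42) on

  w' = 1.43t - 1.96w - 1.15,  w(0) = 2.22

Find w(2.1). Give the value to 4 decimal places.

0.5737

Euler: w_{n+1} = w_n + h·f(t_n, w_n).
t=0.000000, w=2.220000: f=-5.501200 → w ← 2.220000 + 0.42·(-5.501200) = -0.090504
t=0.420000, w=-0.090504: f=-0.372012 → w ← -0.090504 + 0.42·(-0.372012) = -0.246749
t=0.840000, w=-0.246749: f=0.534828 → w ← -0.246749 + 0.42·0.534828 = -0.022121
t=1.260000, w=-0.022121: f=0.695158 → w ← -0.022121 + 0.42·0.695158 = 0.269845
t=1.680000, w=0.269845: f=0.723504 → w ← 0.269845 + 0.42·0.723504 = 0.573717
w(2.1) ≈ 0.5737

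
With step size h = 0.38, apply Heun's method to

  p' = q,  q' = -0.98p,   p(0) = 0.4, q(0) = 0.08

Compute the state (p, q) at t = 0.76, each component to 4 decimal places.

Heun on (p,q): k1 = f(t_n, state_n); k2 = f(t_n + h, state_n + h·k1); state_{n+1} = state_n + (h/2)·(k1 + k2).
0.000000: (0.400000, 0.080000)
  k1 = (0.080000, -0.392000)
  predictor → (0.430400, -0.068960)
  k2 = (-0.068960, -0.421792)
  → (0.402098, -0.074620)
0.380000: (0.402098, -0.074620)
  k1 = (-0.074620, -0.394056)
  predictor → (0.373742, -0.224362)
  k2 = (-0.224362, -0.366267)
  → (0.345291, -0.219082)
(p(0.76), q(0.76)) ≈ (0.3453, -0.2191)

0.3453, -0.2191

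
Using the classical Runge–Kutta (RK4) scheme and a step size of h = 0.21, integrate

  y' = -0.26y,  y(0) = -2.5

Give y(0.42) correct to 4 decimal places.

-2.2414

RK4: k1 = f(s_n, y_n); k2 = f(s_n + h/2, y_n + (h/2)·k1); k3 = f(s_n + h/2, y_n + (h/2)·k2); k4 = f(s_n + h, y_n + h·k3); y_{n+1} = y_n + (h/6)·(k1 + 2k2 + 2k3 + k4).
s=0.000000, y=-2.500000:
  k1 = f(0.000000, -2.500000) = 0.650000
  k2 = f(0.105000, -2.431750) = 0.632255
  k3 = f(0.105000, -2.433613) = 0.632739
  k4 = f(0.210000, -2.367125) = 0.615452
  y ← -2.500000 + (0.21/6)·(k1 + 2k2 + 2k3 + k4) = -2.367160
s=0.210000, y=-2.367160:
  k1 = f(0.210000, -2.367160) = 0.615461
  k2 = f(0.315000, -2.302536) = 0.598659
  k3 = f(0.315000, -2.304300) = 0.599118
  k4 = f(0.420000, -2.241345) = 0.582750
  y ← -2.367160 + (0.21/6)·(k1 + 2k2 + 2k3 + k4) = -2.241378
y(0.42) ≈ -2.2414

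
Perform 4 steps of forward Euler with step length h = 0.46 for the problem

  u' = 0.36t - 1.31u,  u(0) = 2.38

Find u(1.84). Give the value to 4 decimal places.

Euler: u_{n+1} = u_n + h·f(t_n, u_n).
t=0.000000, u=2.380000: f=-3.117800 → u ← 2.380000 + 0.46·(-3.117800) = 0.945812
t=0.460000, u=0.945812: f=-1.073414 → u ← 0.945812 + 0.46·(-1.073414) = 0.452042
t=0.920000, u=0.452042: f=-0.260975 → u ← 0.452042 + 0.46·(-0.260975) = 0.331993
t=1.380000, u=0.331993: f=0.061889 → u ← 0.331993 + 0.46·0.061889 = 0.360462
u(1.84) ≈ 0.3605

0.3605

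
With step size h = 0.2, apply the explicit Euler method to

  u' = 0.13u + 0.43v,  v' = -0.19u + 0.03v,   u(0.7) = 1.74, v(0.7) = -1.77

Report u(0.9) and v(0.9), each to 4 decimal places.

1.6330, -1.8467

Euler on (u,v): u_{n+1} = u_n + h·u', v_{n+1} = v_n + h·v'.
0.700000: (1.740000, -1.770000); f=(-0.534900, -0.383700) → (1.633020, -1.846740)
(u(0.9), v(0.9)) ≈ (1.6330, -1.8467)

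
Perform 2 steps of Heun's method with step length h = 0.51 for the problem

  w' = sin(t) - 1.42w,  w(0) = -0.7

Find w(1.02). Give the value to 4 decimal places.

Heun: k1 = f(t_n, w_n); k2 = f(t_n + h, w_n + h·k1); w_{n+1} = w_n + (h/2)·(k1 + k2).
t=0.000000, w=-0.700000:
  k1 = f(0.000000, -0.700000) = 0.994000
  k2 = f(0.510000, -0.193060) = 0.762322
  w ← -0.700000 + (0.51/2)·(0.994000 + 0.762322) = -0.252138
t=0.510000, w=-0.252138:
  k1 = f(0.510000, -0.252138) = 0.846213
  k2 = f(1.020000, 0.179431) = 0.597316
  w ← -0.252138 + (0.51/2)·(0.846213 + 0.597316) = 0.115962
w(1.02) ≈ 0.1160

0.1160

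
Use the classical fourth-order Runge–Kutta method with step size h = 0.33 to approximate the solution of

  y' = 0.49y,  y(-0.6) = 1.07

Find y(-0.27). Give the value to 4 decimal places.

RK4: k1 = f(x_n, y_n); k2 = f(x_n + h/2, y_n + (h/2)·k1); k3 = f(x_n + h/2, y_n + (h/2)·k2); k4 = f(x_n + h, y_n + h·k3); y_{n+1} = y_n + (h/6)·(k1 + 2k2 + 2k3 + k4).
x=-0.600000, y=1.070000:
  k1 = f(-0.600000, 1.070000) = 0.524300
  k2 = f(-0.435000, 1.156510) = 0.566690
  k3 = f(-0.435000, 1.163504) = 0.570117
  k4 = f(-0.270000, 1.258139) = 0.616488
  y ← 1.070000 + (0.33/6)·(k1 + 2k2 + 2k3 + k4) = 1.257792
y(-0.27) ≈ 1.2578

1.2578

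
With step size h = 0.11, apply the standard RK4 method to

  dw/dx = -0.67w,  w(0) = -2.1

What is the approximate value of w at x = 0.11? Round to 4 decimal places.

RK4: k1 = f(x_n, w_n); k2 = f(x_n + h/2, w_n + (h/2)·k1); k3 = f(x_n + h/2, w_n + (h/2)·k2); k4 = f(x_n + h, w_n + h·k3); w_{n+1} = w_n + (h/6)·(k1 + 2k2 + 2k3 + k4).
x=0.000000, w=-2.100000:
  k1 = f(0.000000, -2.100000) = 1.407000
  k2 = f(0.055000, -2.022615) = 1.355152
  k3 = f(0.055000, -2.025467) = 1.357063
  k4 = f(0.110000, -1.950723) = 1.306984
  w ← -2.100000 + (0.11/6)·(k1 + 2k2 + 2k3 + k4) = -1.950796
w(0.11) ≈ -1.9508

-1.9508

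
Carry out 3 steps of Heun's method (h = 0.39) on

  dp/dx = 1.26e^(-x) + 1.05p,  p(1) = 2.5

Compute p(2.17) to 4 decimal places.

9.0234

Heun: k1 = f(x_n, p_n); k2 = f(x_n + h, p_n + h·k1); p_{n+1} = p_n + (h/2)·(k1 + k2).
x=1.000000, p=2.500000:
  k1 = f(1.000000, 2.500000) = 3.088528
  k2 = f(1.390000, 3.704526) = 4.203587
  p ← 2.500000 + (0.39/2)·(3.088528 + 4.203587) = 3.921962
x=1.390000, p=3.921962:
  k1 = f(1.390000, 3.921962) = 4.431895
  k2 = f(1.780000, 5.650402) = 6.145406
  p ← 3.921962 + (0.39/2)·(4.431895 + 6.145406) = 5.984536
x=1.780000, p=5.984536:
  k1 = f(1.780000, 5.984536) = 6.496247
  k2 = f(2.170000, 8.518073) = 9.087840
  p ← 5.984536 + (0.39/2)·(6.496247 + 9.087840) = 9.023433
p(2.17) ≈ 9.0234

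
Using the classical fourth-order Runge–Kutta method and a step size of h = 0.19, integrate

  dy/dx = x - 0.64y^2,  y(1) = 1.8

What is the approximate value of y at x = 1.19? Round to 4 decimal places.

RK4: k1 = f(x_n, y_n); k2 = f(x_n + h/2, y_n + (h/2)·k1); k3 = f(x_n + h/2, y_n + (h/2)·k2); k4 = f(x_n + h, y_n + h·k3); y_{n+1} = y_n + (h/6)·(k1 + 2k2 + 2k3 + k4).
x=1.000000, y=1.800000:
  k1 = f(1.000000, 1.800000) = -1.073600
  k2 = f(1.095000, 1.698008) = -0.750268
  k3 = f(1.095000, 1.728725) = -0.817633
  k4 = f(1.190000, 1.644650) = -0.541119
  y ← 1.800000 + (0.19/6)·(k1 + 2k2 + 2k3 + k4) = 1.649567
y(1.19) ≈ 1.6496

1.6496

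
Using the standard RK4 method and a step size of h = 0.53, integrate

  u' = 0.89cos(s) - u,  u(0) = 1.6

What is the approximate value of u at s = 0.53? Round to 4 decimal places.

1.2889

RK4: k1 = f(s_n, u_n); k2 = f(s_n + h/2, u_n + (h/2)·k1); k3 = f(s_n + h/2, u_n + (h/2)·k2); k4 = f(s_n + h, u_n + h·k3); u_{n+1} = u_n + (h/6)·(k1 + 2k2 + 2k3 + k4).
s=0.000000, u=1.600000:
  k1 = f(0.000000, 1.600000) = -0.710000
  k2 = f(0.265000, 1.411850) = -0.552918
  k3 = f(0.265000, 1.453477) = -0.594544
  k4 = f(0.530000, 1.284891) = -0.516993
  u ← 1.600000 + (0.53/6)·(k1 + 2k2 + 2k3 + k4) = 1.288897
u(0.53) ≈ 1.2889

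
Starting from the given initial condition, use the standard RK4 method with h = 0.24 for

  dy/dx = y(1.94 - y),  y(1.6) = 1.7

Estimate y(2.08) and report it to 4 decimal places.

1.8377

RK4: k1 = f(x_n, y_n); k2 = f(x_n + h/2, y_n + (h/2)·k1); k3 = f(x_n + h/2, y_n + (h/2)·k2); k4 = f(x_n + h, y_n + h·k3); y_{n+1} = y_n + (h/6)·(k1 + 2k2 + 2k3 + k4).
x=1.600000, y=1.700000:
  k1 = f(1.600000, 1.700000) = 0.408000
  k2 = f(1.720000, 1.748960) = 0.334121
  k3 = f(1.720000, 1.740095) = 0.347854
  k4 = f(1.840000, 1.783485) = 0.279142
  y ← 1.700000 + (0.24/6)·(k1 + 2k2 + 2k3 + k4) = 1.782044
x=1.840000, y=1.782044:
  k1 = f(1.840000, 1.782044) = 0.281485
  k2 = f(1.960000, 1.815822) = 0.225485
  k3 = f(1.960000, 1.809102) = 0.236808
  k4 = f(2.080000, 1.838878) = 0.185952
  y ← 1.782044 + (0.24/6)·(k1 + 2k2 + 2k3 + k4) = 1.837725
y(2.08) ≈ 1.8377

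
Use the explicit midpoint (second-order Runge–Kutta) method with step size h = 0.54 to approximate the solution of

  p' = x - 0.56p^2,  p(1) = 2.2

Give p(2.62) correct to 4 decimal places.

2.0952

Midpoint: k1 = f(x_n, p_n); k2 = f(x_n + h/2, p_n + (h/2)·k1); p_{n+1} = p_n + h·k2.
x=1.000000, p=2.200000:
  k1 = f(1.000000, 2.200000) = -1.710400
  k2 = f(1.270000, 1.738192) = -0.421934
  p ← 2.200000 + 0.54·(-0.421934) = 1.972155
x=1.540000, p=1.972155:
  k1 = f(1.540000, 1.972155) = -0.638062
  k2 = f(1.810000, 1.799879) = -0.004155
  p ← 1.972155 + 0.54·(-0.004155) = 1.969912
x=2.080000, p=1.969912:
  k1 = f(2.080000, 1.969912) = -0.093109
  k2 = f(2.350000, 1.944772) = 0.232002
  p ← 1.969912 + 0.54·0.232002 = 2.095193
p(2.62) ≈ 2.0952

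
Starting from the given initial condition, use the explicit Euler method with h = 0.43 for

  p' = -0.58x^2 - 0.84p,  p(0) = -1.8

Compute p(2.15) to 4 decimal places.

-1.2817

Euler: p_{n+1} = p_n + h·f(x_n, p_n).
x=0.000000, p=-1.800000: f=1.512000 → p ← -1.800000 + 0.43·1.512000 = -1.149840
x=0.430000, p=-1.149840: f=0.858624 → p ← -1.149840 + 0.43·0.858624 = -0.780632
x=0.860000, p=-0.780632: f=0.226763 → p ← -0.780632 + 0.43·0.226763 = -0.683124
x=1.290000, p=-0.683124: f=-0.391354 → p ← -0.683124 + 0.43·(-0.391354) = -0.851406
x=1.720000, p=-0.851406: f=-1.000691 → p ← -0.851406 + 0.43·(-1.000691) = -1.281703
p(2.15) ≈ -1.2817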